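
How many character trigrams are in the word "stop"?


Word: "stop" (length 4)
Number of 3-grams = length - 3 + 1 = 4 - 3 + 1
= 2


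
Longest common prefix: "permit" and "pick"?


Word 1: "permit"
Word 2: "pick"
Comparing from start:
  Pos 0: 'p' == 'p'
  Pos 1: 'e' != 'i' (stop)
LCP = "p" (length 1)


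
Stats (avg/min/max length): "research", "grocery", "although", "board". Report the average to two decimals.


Lengths: "research"=8, "grocery"=7, "although"=8, "board"=5
Sum = 28, Count = 4
Average = 28/4 = 7.00
= avg=7.00, min=5, max=8


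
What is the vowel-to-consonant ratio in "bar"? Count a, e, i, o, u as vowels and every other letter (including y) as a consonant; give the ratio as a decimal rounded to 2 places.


Word: "bar"
Vowels (a,e,i,o,u): 1
Consonants: 2
Ratio = 1/2
= 0.50


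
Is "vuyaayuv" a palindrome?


Word: "vuyaayuv"
Reversed: "vuyaayuv"
Forward == Backward? vuyaayuv == vuyaayuv
Palindrome = Yes


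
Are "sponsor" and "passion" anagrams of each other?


Word 1: "sponsor" → sorted: nooprss
Word 2: "passion" → sorted: ainopss
Same letters? nooprss != ainopss
Anagram = No


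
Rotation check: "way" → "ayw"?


Word: "way", Candidate: "ayw"
Method: check if candidate is substring of word+word
"wayway" contains "ayw"? Yes
Is rotation = Yes


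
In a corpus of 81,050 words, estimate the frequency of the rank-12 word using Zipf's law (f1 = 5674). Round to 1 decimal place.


Zipf's law: f(r) = f(1) / r
f(1) = 5674
f(12) = 5674 / 12
= 472.8 occurrences


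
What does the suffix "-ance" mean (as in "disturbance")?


Suffix: -ance
Example: disturbance = disturb + -ance
Meaning = state of


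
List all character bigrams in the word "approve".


Word: "approve" (length 7)
Number of bigrams = 7 - 2 + 1 = 6
  Position 0: "ap"
  Position 1: "pp"
  Position 2: "pr"
  Position 3: "ro"
  Position 4: "ov"
  Position 5: "ve"
Bigrams = "ap", "pp", "pr", "ro", "ov", "ve"


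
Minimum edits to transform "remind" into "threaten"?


Word 1: "remind" (length 6)
Word 2: "threaten" (length 8)
One optimal edit sequence (insert/delete/substitute each cost 1):
  1. insert 't'  (+1)
  2. insert 'h'  (+1)
  3. keep 'r'
  4. keep 'e'
  5. substitute 'm' -> 'a'  (+1)
  6. substitute 'i' -> 't'  (+1)
  7. substitute 'n' -> 'e'  (+1)
  8. substitute 'd' -> 'n'  (+1)
Total edit operations: 6
Edit distance = 6


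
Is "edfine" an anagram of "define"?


Word 1: "define" → sorted: deefin
Word 2: "edfine" → sorted: deefin
Same letters? deefin == deefin
Anagram = Yes


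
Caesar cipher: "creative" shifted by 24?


Word: "creative"
Shift: 24
Each letter → (letter + shift) mod 26:
  'c' (2) + 24 = 0 → 'a'
  'r' (17) + 24 = 15 → 'p'
  'e' (4) + 24 = 2 → 'c'
  'a' (0) + 24 = 24 → 'y'
  't' (19) + 24 = 17 → 'r'
  'i' (8) + 24 = 6 → 'g'
  'v' (21) + 24 = 19 → 't'
  'e' (4) + 24 = 2 → 'c'
Result = "apcyrgtc"


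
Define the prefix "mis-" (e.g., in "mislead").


Prefix: mis-
As in: mislead -> mis- + lead
Meaning = wrongly


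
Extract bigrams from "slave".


Word: "slave" (length 5)
Number of bigrams = 5 - 2 + 1 = 4
  Position 0: "sl"
  Position 1: "la"
  Position 2: "av"
  Position 3: "ve"
Bigrams = "sl", "la", "av", "ve"


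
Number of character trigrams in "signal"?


Word: "signal" (length 6)
Number of 3-grams = length - 3 + 1 = 6 - 3 + 1
= 4


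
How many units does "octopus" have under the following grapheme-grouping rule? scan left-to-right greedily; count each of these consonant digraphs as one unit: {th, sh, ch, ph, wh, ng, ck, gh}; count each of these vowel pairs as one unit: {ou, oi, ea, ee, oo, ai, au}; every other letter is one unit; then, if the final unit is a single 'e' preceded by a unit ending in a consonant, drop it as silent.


Word: "octopus" (7 letters)
Left-to-right scan:
  [1] 'o' (letter)
  [2] 'c' (letter)
  [3] 't' (letter)
  [4] 'o' (letter)
  [5] 'p' (letter)
  [6] 'u' (letter)
  [7] 's' (letter)
Units from scan: 7
Sound units = 7 units


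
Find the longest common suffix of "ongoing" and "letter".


Word 1: "ongoing"
Word 2: "letter"
Comparing from end:
  Pos -1: 'g' != 'r' (stop)
LCS = "" (length 0)


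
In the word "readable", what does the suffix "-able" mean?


Suffix: -able
Example: readable = read + -able
Meaning = capable of


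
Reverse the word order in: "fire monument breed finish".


Original: "fire monument breed finish"
Words (1..n): fire | monument | breed | finish
Reversed (n..1): finish | breed | monument | fire
Result = "finish breed monument fire"


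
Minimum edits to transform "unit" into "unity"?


Word 1: "unit" (length 4)
Word 2: "unity" (length 5)
One optimal edit sequence (insert/delete/substitute each cost 1):
  1. keep 'u'
  2. keep 'n'
  3. keep 'i'
  4. keep 't'
  5. insert 'y'  (+1)
Total edit operations: 1
Edit distance = 1


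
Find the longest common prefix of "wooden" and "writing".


Word 1: "wooden"
Word 2: "writing"
Comparing from start:
  Pos 0: 'w' == 'w'
  Pos 1: 'o' != 'r' (stop)
LCP = "w" (length 1)


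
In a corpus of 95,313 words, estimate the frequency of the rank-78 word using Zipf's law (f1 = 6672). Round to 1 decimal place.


Zipf's law: f(r) = f(1) / r
f(1) = 6672
f(78) = 6672 / 78
= 85.5 occurrences


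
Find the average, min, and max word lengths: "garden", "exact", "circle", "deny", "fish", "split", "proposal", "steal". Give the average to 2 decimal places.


Lengths: "garden"=6, "exact"=5, "circle"=6, "deny"=4, "fish"=4, "split"=5, "proposal"=8, "steal"=5
Sum = 43, Count = 8
Average = 43/8 = 5.38
= avg=5.38, min=4, max=8


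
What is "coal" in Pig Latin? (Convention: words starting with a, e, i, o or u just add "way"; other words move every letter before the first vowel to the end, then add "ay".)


Word: "coal"
Starts with consonant(s) → move to end, add 'ay'
Consonant cluster: "c"
Pig Latin = "oalcay"


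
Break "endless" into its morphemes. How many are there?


Word: "endless"
Morphemes: end + -less
Each morpheme carries meaning
= 2 morphemes


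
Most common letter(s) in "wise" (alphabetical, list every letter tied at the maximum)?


Word: "wise"
Letter counts:
  'e': 1
  'i': 1
  's': 1
  'w': 1
Maximum count = 1
Most frequent = 'e', 'i', 's', 'w' (1 time each)


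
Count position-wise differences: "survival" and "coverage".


Comparing character by character (same length = 8):
  Pos 0: 's' vs 'c' !=
  Pos 1: 'u' vs 'o' !=
  Pos 2: 'r' vs 'v' !=
  Pos 3: 'v' vs 'e' !=
  Pos 4: 'i' vs 'r' !=
  Pos 5: 'v' vs 'a' !=
  Pos 6: 'a' vs 'g' !=
  Pos 7: 'l' vs 'e' !=
Hamming distance = 8


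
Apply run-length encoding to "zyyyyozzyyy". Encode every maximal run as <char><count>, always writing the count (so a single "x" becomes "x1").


String: "zyyyyozzyyy"
Scanning for consecutive runs:
  'z' x 1
  'y' x 4
  'o' x 1
  'z' x 2
  'y' x 3
RLE = "z1y4o1z2y3"


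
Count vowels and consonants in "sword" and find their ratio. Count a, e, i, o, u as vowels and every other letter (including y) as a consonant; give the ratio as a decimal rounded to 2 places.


Word: "sword"
Vowels (a,e,i,o,u): 1
Consonants: 4
Ratio = 1/4
= 0.25


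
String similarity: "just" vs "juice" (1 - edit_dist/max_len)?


Word 1: "just" (length 4)
Word 2: "juice" (length 5)
One optimal edit sequence:
  1. keep 'j'
  2. keep 'u'
  3. insert 'i'  (+1)
  4. substitute 's' -> 'c'  (+1)
  5. substitute 't' -> 'e'  (+1)
Edit distance = 3
Max length = max(4, 5) = 5
Similarity = 1 - 3/5
= 0.4000


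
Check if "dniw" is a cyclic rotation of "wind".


Word: "wind", Candidate: "dniw"
Method: check if candidate is substring of word+word
"windwind" contains "dniw"? No
Is rotation = No


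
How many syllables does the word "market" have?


Word: "market"
Syllable breakdown: mar | ket
Counting: 2 parts
= 2 syllables


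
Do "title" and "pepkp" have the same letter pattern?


Pattern of "title": [0, 1, 0, 2, 3]
Pattern of "pepkp": [0, 1, 0, 2, 0]
Patterns do not match
Same pattern = No


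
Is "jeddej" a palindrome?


Word: "jeddej"
Reversed: "jeddej"
Forward == Backward? jeddej == jeddej
Palindrome = Yes


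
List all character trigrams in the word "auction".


Word: "auction" (length 7)
Number of trigrams = 7 - 3 + 1 = 5
  Position 0: "auc"
  Position 1: "uct"
  Position 2: "cti"
  Position 3: "tio"
  Position 4: "ion"
Trigrams = "auc", "uct", "cti", "tio", "ion"


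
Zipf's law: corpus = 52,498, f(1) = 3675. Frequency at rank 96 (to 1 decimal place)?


Zipf's law: f(r) = f(1) / r
f(1) = 3675
f(96) = 3675 / 96
= 38.3 occurrences


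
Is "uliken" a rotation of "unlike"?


Word: "unlike", Candidate: "uliken"
Method: check if candidate is substring of word+word
"unlikeunlike" contains "uliken"? No
Is rotation = No


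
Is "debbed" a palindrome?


Word: "debbed"
Reversed: "debbed"
Forward == Backward? debbed == debbed
Palindrome = Yes


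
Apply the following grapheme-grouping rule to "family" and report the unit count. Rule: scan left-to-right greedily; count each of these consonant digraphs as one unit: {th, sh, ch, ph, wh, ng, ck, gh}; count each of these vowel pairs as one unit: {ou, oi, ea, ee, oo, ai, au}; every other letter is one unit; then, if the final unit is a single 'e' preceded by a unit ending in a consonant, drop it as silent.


Word: "family" (6 letters)
Left-to-right scan:
  1. 'f' (letter)
  2. 'a' (letter)
  3. 'm' (letter)
  4. 'i' (letter)
  5. 'l' (letter)
  6. 'y' (letter)
Units from scan: 6
Sound units = 6 units


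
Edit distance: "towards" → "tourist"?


Word 1: "towards" (length 7)
Word 2: "tourist" (length 7)
One optimal edit sequence (insert/delete/substitute each cost 1):
  1. keep 't'
  2. keep 'o'
  3. delete 'w'  (+1)
  4. substitute 'a' -> 'u'  (+1)
  5. keep 'r'
  6. substitute 'd' -> 'i'  (+1)
  7. keep 's'
  8. insert 't'  (+1)
Total edit operations: 4
Edit distance = 4


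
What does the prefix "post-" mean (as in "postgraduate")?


Prefix: post-
Example: postgraduate = post- + graduate
Meaning = after


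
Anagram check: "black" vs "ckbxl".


Word 1: "black" → sorted: abckl
Word 2: "ckbxl" → sorted: bcklx
Same letters? abckl != bcklx
Anagram = No


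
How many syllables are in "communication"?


Word: "communication"
Syllable breakdown: com-mu-ni-ca-tion
Counting: 5 parts
= 5 syllables


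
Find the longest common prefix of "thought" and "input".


Word 1: "thought"
Word 2: "input"
Comparing from start:
  Pos 0: 't' != 'i' (stop)
LCP = "" (length 0)


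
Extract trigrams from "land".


Word: "land" (length 4)
Number of trigrams = 4 - 3 + 1 = 2
  Position 0: "lan"
  Position 1: "and"
Trigrams = "lan", "and"


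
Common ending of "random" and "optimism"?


Word 1: "random"
Word 2: "optimism"
Comparing from end:
  Pos -1: 'm' == 'm'
  Pos -2: 'o' != 's' (stop)
LCS = "m" (length 1)


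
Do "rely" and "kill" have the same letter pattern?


Pattern of "rely": [0, 1, 2, 3]
Pattern of "kill": [0, 1, 2, 2]
Patterns do not match
Same pattern = No


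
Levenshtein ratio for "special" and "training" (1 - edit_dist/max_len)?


Word 1: "special" (length 7)
Word 2: "training" (length 8)
One optimal edit sequence:
  1. insert 't'  (+1)
  2. substitute 's' -> 'r'  (+1)
  3. substitute 'p' -> 'a'  (+1)
  4. substitute 'e' -> 'i'  (+1)
  5. substitute 'c' -> 'n'  (+1)
  6. keep 'i'
  7. substitute 'a' -> 'n'  (+1)
  8. substitute 'l' -> 'g'  (+1)
Edit distance = 7
Max length = max(7, 8) = 8
Similarity = 1 - 7/8
= 0.1250


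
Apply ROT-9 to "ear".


Word: "ear"
Shift: 9
Each letter → (letter + shift) mod 26:
  'e' (4) + 9 = 13 → 'n'
  'a' (0) + 9 = 9 → 'j'
  'r' (17) + 9 = 0 → 'a'
Result = "nja"


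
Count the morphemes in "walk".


Word: "walk"
Morphemes: walk
Each morpheme carries meaning
= 1 morpheme


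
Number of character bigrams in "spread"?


Word: "spread" (length 6)
Number of 2-grams = length - 2 + 1 = 6 - 2 + 1
= 5


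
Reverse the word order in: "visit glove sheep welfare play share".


Original: "visit glove sheep welfare play share"
Words (1..n): visit | glove | sheep | welfare | play | share
Reversed (n..1): share | play | welfare | sheep | glove | visit
Result = "share play welfare sheep glove visit"


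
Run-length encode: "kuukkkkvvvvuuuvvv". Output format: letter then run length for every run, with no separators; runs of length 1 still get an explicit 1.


String: "kuukkkkvvvvuuuvvv"
Scanning for consecutive runs:
  'k' x 1
  'u' x 2
  'k' x 4
  'v' x 4
  'u' x 3
  'v' x 3
RLE = "k1u2k4v4u3v3"


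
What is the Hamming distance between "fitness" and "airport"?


Comparing character by character (same length = 7):
  Pos 0: 'f' vs 'a' !=
  Pos 1: 'i' vs 'i' =
  Pos 2: 't' vs 'r' !=
  Pos 3: 'n' vs 'p' !=
  Pos 4: 'e' vs 'o' !=
  Pos 5: 's' vs 'r' !=
  Pos 6: 's' vs 't' !=
Hamming distance = 6


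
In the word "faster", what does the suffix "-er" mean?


Suffix: -er
Example: faster (fast + -er)
Meaning = one who / more


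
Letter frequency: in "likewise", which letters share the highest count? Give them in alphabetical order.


Word: "likewise"
Letter counts:
  'e': 2
  'i': 2
  'k': 1
  'l': 1
  's': 1
  'w': 1
Maximum count = 2
Most frequent = 'e', 'i' (2 times each)


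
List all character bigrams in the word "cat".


Word: "cat" (length 3)
Number of bigrams = 3 - 2 + 1 = 2
  Position 0: "ca"
  Position 1: "at"
Bigrams = "ca", "at"


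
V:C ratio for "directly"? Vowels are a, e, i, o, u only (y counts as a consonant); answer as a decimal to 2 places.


Word: "directly"
Vowels (a,e,i,o,u): 2
Consonants: 6
Ratio = 2/6
= 0.33


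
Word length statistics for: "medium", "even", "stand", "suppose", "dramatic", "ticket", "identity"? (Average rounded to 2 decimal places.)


Lengths: "medium"=6, "even"=4, "stand"=5, "suppose"=7, "dramatic"=8, "ticket"=6, "identity"=8
Sum = 44, Count = 7
Average = 44/7 = 6.29
= avg=6.29, min=4, max=8


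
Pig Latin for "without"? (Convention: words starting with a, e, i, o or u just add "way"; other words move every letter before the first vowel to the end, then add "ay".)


Word: "without"
Starts with consonant(s) → move to end, add 'ay'
Consonant cluster: "w"
Pig Latin = "ithoutway"


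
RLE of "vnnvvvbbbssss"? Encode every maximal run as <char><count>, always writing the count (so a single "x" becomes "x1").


String: "vnnvvvbbbssss"
Scanning for consecutive runs:
  'v' x 1
  'n' x 2
  'v' x 3
  'b' x 3
  's' x 4
RLE = "v1n2v3b3s4"


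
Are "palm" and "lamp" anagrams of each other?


Word 1: "palm" → sorted: almp
Word 2: "lamp" → sorted: almp
Same letters? almp == almp
Anagram = Yes


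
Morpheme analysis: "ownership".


Word: "ownership"
Morphemes: own / -er / -ship
Each morpheme carries meaning
= 3 morphemes


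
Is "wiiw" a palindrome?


Word: "wiiw"
Reversed: "wiiw"
Forward == Backward? wiiw == wiiw
Palindrome = Yes


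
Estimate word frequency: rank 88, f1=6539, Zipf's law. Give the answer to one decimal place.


Zipf's law: f(r) = f(1) / r
f(1) = 6539
f(88) = 6539 / 88
= 74.3 occurrences


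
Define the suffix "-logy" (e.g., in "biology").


Suffix: -logy
As in: biology -> bio- + -logy
Meaning = study of


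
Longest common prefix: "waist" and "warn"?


Word 1: "waist"
Word 2: "warn"
Comparing from start:
  Pos 0: 'w' == 'w'
  Pos 1: 'a' == 'a'
  Pos 2: 'i' != 'r' (stop)
LCP = "wa" (length 2)


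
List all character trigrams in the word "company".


Word: "company" (length 7)
Number of trigrams = 7 - 3 + 1 = 5
  Position 0: "com"
  Position 1: "omp"
  Position 2: "mpa"
  Position 3: "pan"
  Position 4: "any"
Trigrams = "com", "omp", "mpa", "pan", "any"


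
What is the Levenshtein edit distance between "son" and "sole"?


Word 1: "son" (length 3)
Word 2: "sole" (length 4)
One optimal edit sequence (insert/delete/substitute each cost 1):
  1. keep 's'
  2. keep 'o'
  3. insert 'l'  (+1)
  4. substitute 'n' -> 'e'  (+1)
Total edit operations: 2
Edit distance = 2


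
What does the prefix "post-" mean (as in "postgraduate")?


Prefix: post-
Example: postgraduate = post- + graduate
Meaning = after


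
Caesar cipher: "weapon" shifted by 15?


Word: "weapon"
Shift: 15
Each letter → (letter + shift) mod 26:
  'w' (22) + 15 = 11 → 'l'
  'e' (4) + 15 = 19 → 't'
  'a' (0) + 15 = 15 → 'p'
  'p' (15) + 15 = 4 → 'e'
  'o' (14) + 15 = 3 → 'd'
  'n' (13) + 15 = 2 → 'c'
Result = "ltpedc"


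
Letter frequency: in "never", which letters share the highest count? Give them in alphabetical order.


Word: "never"
Letter counts:
  'e': 2
  'n': 1
  'r': 1
  'v': 1
Maximum count = 2
Most frequent = 'e' (2 times each)


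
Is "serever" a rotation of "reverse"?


Word: "reverse", Candidate: "serever"
Method: check if candidate is substring of word+word
"reversereverse" contains "serever"? Yes
Is rotation = Yes


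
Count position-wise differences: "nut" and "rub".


Comparing character by character (same length = 3):
  Pos 0: 'n' vs 'r' !=
  Pos 1: 'u' vs 'u' =
  Pos 2: 't' vs 'b' !=
Hamming distance = 2


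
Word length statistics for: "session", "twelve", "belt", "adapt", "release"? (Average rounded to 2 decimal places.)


Lengths: "session"=7, "twelve"=6, "belt"=4, "adapt"=5, "release"=7
Sum = 29, Count = 5
Average = 29/5 = 5.80
= avg=5.80, min=4, max=7


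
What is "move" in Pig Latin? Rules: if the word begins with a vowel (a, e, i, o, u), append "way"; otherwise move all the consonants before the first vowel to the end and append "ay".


Word: "move"
Starts with consonant(s) → move to end, add 'ay'
Consonant cluster: "m"
Pig Latin = "ovemay"


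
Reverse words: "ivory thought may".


Original: "ivory thought may"
Words (1..n): ivory | thought | may
Reversed (n..1): may | thought | ivory
Result = "may thought ivory"


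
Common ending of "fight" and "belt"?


Word 1: "fight"
Word 2: "belt"
Comparing from end:
  Pos -1: 't' == 't'
  Pos -2: 'h' != 'l' (stop)
LCS = "t" (length 1)


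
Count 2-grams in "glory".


Word: "glory" (length 5)
Number of 2-grams = length - 2 + 1 = 5 - 2 + 1
= 4


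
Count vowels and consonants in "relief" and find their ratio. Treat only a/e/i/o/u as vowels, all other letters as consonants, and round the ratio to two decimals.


Word: "relief"
Vowels (a,e,i,o,u): 3
Consonants: 3
Ratio = 3/3
= 1.00


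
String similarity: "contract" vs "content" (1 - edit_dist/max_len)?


Word 1: "contract" (length 8)
Word 2: "content" (length 7)
One optimal edit sequence:
  1. keep 'c'
  2. keep 'o'
  3. keep 'n'
  4. keep 't'
  5. delete 'r'  (+1)
  6. substitute 'a' -> 'e'  (+1)
  7. substitute 'c' -> 'n'  (+1)
  8. keep 't'
Edit distance = 3
Max length = max(8, 7) = 8
Similarity = 1 - 3/8
= 0.6250


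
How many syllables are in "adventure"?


Word: "adventure"
Syllable breakdown: ad · ven · ture
Counting: 3 parts
= 3 syllables


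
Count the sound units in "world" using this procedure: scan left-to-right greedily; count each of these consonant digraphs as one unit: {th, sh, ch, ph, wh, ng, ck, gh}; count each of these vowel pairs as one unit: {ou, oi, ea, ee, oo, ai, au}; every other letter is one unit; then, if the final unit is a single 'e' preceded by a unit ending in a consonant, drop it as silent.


Word: "world" (5 letters)
Left-to-right scan:
  [1] 'w' (letter)
  [2] 'o' (letter)
  [3] 'r' (letter)
  [4] 'l' (letter)
  [5] 'd' (letter)
Units from scan: 5
Sound units = 5 units


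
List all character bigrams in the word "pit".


Word: "pit" (length 3)
Number of bigrams = 3 - 2 + 1 = 2
  Position 0: "pi"
  Position 1: "it"
Bigrams = "pi", "it"


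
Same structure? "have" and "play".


Pattern of "have": [0, 1, 2, 3]
Pattern of "play": [0, 1, 2, 3]
Patterns match
Same pattern = Yes


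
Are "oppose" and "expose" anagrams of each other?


Word 1: "oppose" → sorted: eoopps
Word 2: "expose" → sorted: eeopsx
Same letters? eoopps != eeopsx
Anagram = No


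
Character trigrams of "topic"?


Word: "topic" (length 5)
Number of trigrams = 5 - 3 + 1 = 3
  Position 0: "top"
  Position 1: "opi"
  Position 2: "pic"
Trigrams = "top", "opi", "pic"


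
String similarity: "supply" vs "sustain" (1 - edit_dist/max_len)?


Word 1: "supply" (length 6)
Word 2: "sustain" (length 7)
One optimal edit sequence:
  1. keep 's'
  2. keep 'u'
  3. insert 's'  (+1)
  4. substitute 'p' -> 't'  (+1)
  5. substitute 'p' -> 'a'  (+1)
  6. substitute 'l' -> 'i'  (+1)
  7. substitute 'y' -> 'n'  (+1)
Edit distance = 5
Max length = max(6, 7) = 7
Similarity = 1 - 5/7
= 0.2857


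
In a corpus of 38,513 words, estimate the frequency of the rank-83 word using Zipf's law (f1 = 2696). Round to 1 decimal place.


Zipf's law: f(r) = f(1) / r
f(1) = 2696
f(83) = 2696 / 83
= 32.5 occurrences


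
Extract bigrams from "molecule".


Word: "molecule" (length 8)
Number of bigrams = 8 - 2 + 1 = 7
  Position 0: "mo"
  Position 1: "ol"
  Position 2: "le"
  Position 3: "ec"
  Position 4: "cu"
  Position 5: "ul"
  Position 6: "le"
Bigrams = "mo", "ol", "le", "ec", "cu", "ul", "le"


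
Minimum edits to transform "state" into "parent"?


Word 1: "state" (length 5)
Word 2: "parent" (length 6)
One optimal edit sequence (insert/delete/substitute each cost 1):
  1. delete 's'  (+1)
  2. substitute 't' -> 'p'  (+1)
  3. keep 'a'
  4. substitute 't' -> 'r'  (+1)
  5. keep 'e'
  6. insert 'n'  (+1)
  7. insert 't'  (+1)
Total edit operations: 5
Edit distance = 5


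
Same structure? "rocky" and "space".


Pattern of "rocky": [0, 1, 2, 3, 4]
Pattern of "space": [0, 1, 2, 3, 4]
Patterns match
Same pattern = Yes


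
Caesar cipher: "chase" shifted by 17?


Word: "chase"
Shift: 17
Each letter → (letter + shift) mod 26:
  'c' (2) + 17 = 19 → 't'
  'h' (7) + 17 = 24 → 'y'
  'a' (0) + 17 = 17 → 'r'
  's' (18) + 17 = 9 → 'j'
  'e' (4) + 17 = 21 → 'v'
Result = "tyrjv"


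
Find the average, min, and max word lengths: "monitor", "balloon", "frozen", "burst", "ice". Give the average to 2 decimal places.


Lengths: "monitor"=7, "balloon"=7, "frozen"=6, "burst"=5, "ice"=3
Sum = 28, Count = 5
Average = 28/5 = 5.60
= avg=5.60, min=3, max=7


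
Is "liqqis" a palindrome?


Word: "liqqis"
Reversed: "siqqil"
Forward == Backward? liqqis != siqqil
Palindrome = No


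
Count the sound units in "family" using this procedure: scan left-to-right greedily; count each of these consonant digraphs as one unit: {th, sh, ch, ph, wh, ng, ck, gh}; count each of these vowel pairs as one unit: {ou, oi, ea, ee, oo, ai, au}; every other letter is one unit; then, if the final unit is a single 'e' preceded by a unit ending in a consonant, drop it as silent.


Word: "family" (6 letters)
Left-to-right scan:
  (1) 'f' (letter)
  (2) 'a' (letter)
  (3) 'm' (letter)
  (4) 'i' (letter)
  (5) 'l' (letter)
  (6) 'y' (letter)
Units from scan: 6
Sound units = 6 units


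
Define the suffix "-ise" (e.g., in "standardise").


Suffix: -ise
As in: standardise -> standard + -ise
Meaning = to make


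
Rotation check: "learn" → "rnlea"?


Word: "learn", Candidate: "rnlea"
Method: check if candidate is substring of word+word
"learnlearn" contains "rnlea"? Yes
Is rotation = Yes


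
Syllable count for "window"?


Word: "window"
Syllable breakdown: win / dow
Counting: 2 parts
= 2 syllables


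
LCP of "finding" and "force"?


Word 1: "finding"
Word 2: "force"
Comparing from start:
  Pos 0: 'f' == 'f'
  Pos 1: 'i' != 'o' (stop)
LCP = "f" (length 1)


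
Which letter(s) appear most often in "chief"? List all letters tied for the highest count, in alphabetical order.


Word: "chief"
Letter counts:
  'c': 1
  'e': 1
  'f': 1
  'h': 1
  'i': 1
Maximum count = 1
Most frequent = 'c', 'e', 'f', 'h', 'i' (1 time each)


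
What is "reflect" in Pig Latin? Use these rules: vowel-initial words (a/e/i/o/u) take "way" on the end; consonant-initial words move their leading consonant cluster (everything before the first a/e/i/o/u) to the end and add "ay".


Word: "reflect"
Starts with consonant(s) → move to end, add 'ay'
Consonant cluster: "r"
Pig Latin = "eflectray"


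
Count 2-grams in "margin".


Word: "margin" (length 6)
Number of 2-grams = length - 2 + 1 = 6 - 2 + 1
= 5


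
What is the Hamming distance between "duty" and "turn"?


Comparing character by character (same length = 4):
  Pos 0: 'd' vs 't' !=
  Pos 1: 'u' vs 'u' =
  Pos 2: 't' vs 'r' !=
  Pos 3: 'y' vs 'n' !=
Hamming distance = 3


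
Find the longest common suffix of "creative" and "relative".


Word 1: "creative"
Word 2: "relative"
Comparing from end:
  Pos -1: 'e' == 'e'
  Pos -2: 'v' == 'v'
  Pos -3: 'i' == 'i'
  Pos -4: 't' == 't'
  Pos -5: 'a' == 'a'
  Pos -6: 'e' != 'l' (stop)
LCS = "ative" (length 5)


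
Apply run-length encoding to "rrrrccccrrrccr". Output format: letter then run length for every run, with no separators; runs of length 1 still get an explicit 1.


String: "rrrrccccrrrccr"
Scanning for consecutive runs:
  'r' x 4
  'c' x 4
  'r' x 3
  'c' x 2
  'r' x 1
RLE = "r4c4r3c2r1"


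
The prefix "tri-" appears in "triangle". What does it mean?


Prefix: tri-
As in: triangle -> tri- + angle
Meaning = three


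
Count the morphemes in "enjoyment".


Word: "enjoyment"
Morphemes: en- / joy / -ment
Each morpheme carries meaning
= 3 morphemes


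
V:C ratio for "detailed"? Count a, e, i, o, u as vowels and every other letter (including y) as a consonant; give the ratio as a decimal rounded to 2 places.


Word: "detailed"
Vowels (a,e,i,o,u): 4
Consonants: 4
Ratio = 4/4
= 1.00


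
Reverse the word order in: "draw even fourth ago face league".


Original: "draw even fourth ago face league"
Words (1..n): draw | even | fourth | ago | face | league
Reversed (n..1): league | face | ago | fourth | even | draw
Result = "league face ago fourth even draw"


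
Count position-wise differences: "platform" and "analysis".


Comparing character by character (same length = 8):
  Pos 0: 'p' vs 'a' !=
  Pos 1: 'l' vs 'n' !=
  Pos 2: 'a' vs 'a' =
  Pos 3: 't' vs 'l' !=
  Pos 4: 'f' vs 'y' !=
  Pos 5: 'o' vs 's' !=
  Pos 6: 'r' vs 'i' !=
  Pos 7: 'm' vs 's' !=
Hamming distance = 7


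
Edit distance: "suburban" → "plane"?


Word 1: "suburban" (length 8)
Word 2: "plane" (length 5)
One optimal edit sequence (insert/delete/substitute each cost 1):
  1. delete 's'  (+1)
  2. delete 'u'  (+1)
  3. delete 'b'  (+1)
  4. delete 'u'  (+1)
  5. substitute 'r' -> 'p'  (+1)
  6. substitute 'b' -> 'l'  (+1)
  7. keep 'a'
  8. keep 'n'
  9. insert 'e'  (+1)
Total edit operations: 7
Edit distance = 7


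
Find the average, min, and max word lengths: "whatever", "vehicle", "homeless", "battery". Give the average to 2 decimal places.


Lengths: "whatever"=8, "vehicle"=7, "homeless"=8, "battery"=7
Sum = 30, Count = 4
Average = 30/4 = 7.50
= avg=7.50, min=7, max=8


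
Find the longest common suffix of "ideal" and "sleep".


Word 1: "ideal"
Word 2: "sleep"
Comparing from end:
  Pos -1: 'l' != 'p' (stop)
LCS = "" (length 0)


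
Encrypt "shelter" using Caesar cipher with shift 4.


Word: "shelter"
Shift: 4
Each letter → (letter + shift) mod 26:
  's' (18) + 4 = 22 → 'w'
  'h' (7) + 4 = 11 → 'l'
  'e' (4) + 4 = 8 → 'i'
  'l' (11) + 4 = 15 → 'p'
  't' (19) + 4 = 23 → 'x'
  'e' (4) + 4 = 8 → 'i'
  'r' (17) + 4 = 21 → 'v'
Result = "wlipxiv"


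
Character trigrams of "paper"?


Word: "paper" (length 5)
Number of trigrams = 5 - 3 + 1 = 3
  Position 0: "pap"
  Position 1: "ape"
  Position 2: "per"
Trigrams = "pap", "ape", "per"


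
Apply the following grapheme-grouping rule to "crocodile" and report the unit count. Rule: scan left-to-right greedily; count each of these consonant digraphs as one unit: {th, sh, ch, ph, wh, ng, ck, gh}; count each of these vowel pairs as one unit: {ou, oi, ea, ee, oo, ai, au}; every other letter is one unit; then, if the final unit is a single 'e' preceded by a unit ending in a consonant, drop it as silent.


Word: "crocodile" (9 letters)
Left-to-right scan:
  [1] 'c' (letter)
  [2] 'r' (letter)
  [3] 'o' (letter)
  [4] 'c' (letter)
  [5] 'o' (letter)
  [6] 'd' (letter)
  [7] 'i' (letter)
  [8] 'l' (letter)
  [9] 'e' (letter)
Units from scan: 9
Final unit is 'e' after a consonant -> drop as silent (-1)
Sound units = 8 units


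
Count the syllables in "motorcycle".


Word: "motorcycle"
Syllable breakdown: mo-tor-cy-cle
Counting: 4 parts
= 4 syllables


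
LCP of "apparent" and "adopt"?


Word 1: "apparent"
Word 2: "adopt"
Comparing from start:
  Pos 0: 'a' == 'a'
  Pos 1: 'p' != 'd' (stop)
LCP = "a" (length 1)


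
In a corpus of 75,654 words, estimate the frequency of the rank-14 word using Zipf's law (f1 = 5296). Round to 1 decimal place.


Zipf's law: f(r) = f(1) / r
f(1) = 5296
f(14) = 5296 / 14
= 378.3 occurrences


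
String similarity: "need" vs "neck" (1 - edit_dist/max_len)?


Word 1: "need" (length 4)
Word 2: "neck" (length 4)
One optimal edit sequence:
  1. keep 'n'
  2. keep 'e'
  3. substitute 'e' -> 'c'  (+1)
  4. substitute 'd' -> 'k'  (+1)
Edit distance = 2
Max length = max(4, 4) = 4
Similarity = 1 - 2/4
= 0.5000


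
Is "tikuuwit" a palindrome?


Word: "tikuuwit"
Reversed: "tiwuukit"
Forward == Backward? tikuuwit != tiwuukit
Palindrome = No


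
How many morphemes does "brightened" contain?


Word: "brightened"
Morphemes: bright / -en / -ed
Each morpheme carries meaning
= 3 morphemes


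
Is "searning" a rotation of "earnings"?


Word: "earnings", Candidate: "searning"
Method: check if candidate is substring of word+word
"earningsearnings" contains "searning"? Yes
Is rotation = Yes


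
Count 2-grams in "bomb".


Word: "bomb" (length 4)
Number of 2-grams = length - 2 + 1 = 4 - 2 + 1
= 3


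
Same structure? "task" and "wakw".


Pattern of "task": [0, 1, 2, 3]
Pattern of "wakw": [0, 1, 2, 0]
Patterns do not match
Same pattern = No


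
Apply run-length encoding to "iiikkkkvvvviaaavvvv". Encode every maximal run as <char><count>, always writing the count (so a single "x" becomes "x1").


String: "iiikkkkvvvviaaavvvv"
Scanning for consecutive runs:
  'i' x 3
  'k' x 4
  'v' x 4
  'i' x 1
  'a' x 3
  'v' x 4
RLE = "i3k4v4i1a3v4"


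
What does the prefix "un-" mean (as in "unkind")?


Prefix: un-
As in: unkind -> un- + kind
Meaning = not / reverse


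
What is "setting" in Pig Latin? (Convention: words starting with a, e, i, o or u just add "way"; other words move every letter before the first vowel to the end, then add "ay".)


Word: "setting"
Starts with consonant(s) → move to end, add 'ay'
Consonant cluster: "s"
Pig Latin = "ettingsay"


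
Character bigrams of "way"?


Word: "way" (length 3)
Number of bigrams = 3 - 2 + 1 = 2
  Position 0: "wa"
  Position 1: "ay"
Bigrams = "wa", "ay"


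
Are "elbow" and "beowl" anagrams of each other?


Word 1: "elbow" → sorted: below
Word 2: "beowl" → sorted: below
Same letters? below == below
Anagram = Yes


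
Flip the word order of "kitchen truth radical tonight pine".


Original: "kitchen truth radical tonight pine"
Words (1..n): kitchen | truth | radical | tonight | pine
Reversed (n..1): pine | tonight | radical | truth | kitchen
Result = "pine tonight radical truth kitchen"


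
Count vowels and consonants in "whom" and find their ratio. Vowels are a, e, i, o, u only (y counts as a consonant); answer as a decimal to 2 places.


Word: "whom"
Vowels (a,e,i,o,u): 1
Consonants: 3
Ratio = 1/3
= 0.33


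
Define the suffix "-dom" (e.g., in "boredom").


Suffix: -dom
Example: boredom = bore + -dom
Meaning = state / realm


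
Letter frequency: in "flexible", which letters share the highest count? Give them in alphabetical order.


Word: "flexible"
Letter counts:
  'b': 1
  'e': 2
  'f': 1
  'i': 1
  'l': 2
  'x': 1
Maximum count = 2
Most frequent = 'e', 'l' (2 times each)


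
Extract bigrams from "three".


Word: "three" (length 5)
Number of bigrams = 5 - 2 + 1 = 4
  Position 0: "th"
  Position 1: "hr"
  Position 2: "re"
  Position 3: "ee"
Bigrams = "th", "hr", "re", "ee"


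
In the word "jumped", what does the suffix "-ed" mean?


Suffix: -ed
Example: jumped = jump + -ed
Meaning = past tense


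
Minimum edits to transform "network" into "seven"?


Word 1: "network" (length 7)
Word 2: "seven" (length 5)
One optimal edit sequence (insert/delete/substitute each cost 1):
  1. substitute 'n' -> 's'  (+1)
  2. keep 'e'
  3. delete 't'  (+1)
  4. delete 'w'  (+1)
  5. substitute 'o' -> 'v'  (+1)
  6. substitute 'r' -> 'e'  (+1)
  7. substitute 'k' -> 'n'  (+1)
Total edit operations: 6
Edit distance = 6


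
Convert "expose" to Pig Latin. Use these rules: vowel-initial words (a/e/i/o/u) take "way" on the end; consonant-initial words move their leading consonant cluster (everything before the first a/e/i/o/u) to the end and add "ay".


Word: "expose"
Starts with vowel → add 'way'
Pig Latin = "exposeway"


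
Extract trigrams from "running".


Word: "running" (length 7)
Number of trigrams = 7 - 3 + 1 = 5
  Position 0: "run"
  Position 1: "unn"
  Position 2: "nni"
  Position 3: "nin"
  Position 4: "ing"
Trigrams = "run", "unn", "nni", "nin", "ing"


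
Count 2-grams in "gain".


Word: "gain" (length 4)
Number of 2-grams = length - 2 + 1 = 4 - 2 + 1
= 3


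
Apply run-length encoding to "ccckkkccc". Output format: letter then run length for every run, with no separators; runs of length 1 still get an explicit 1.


String: "ccckkkccc"
Scanning for consecutive runs:
  'c' x 3
  'k' x 3
  'c' x 3
RLE = "c3k3c3"


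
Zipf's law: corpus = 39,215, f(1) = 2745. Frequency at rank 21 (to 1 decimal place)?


Zipf's law: f(r) = f(1) / r
f(1) = 2745
f(21) = 2745 / 21
= 130.7 occurrences


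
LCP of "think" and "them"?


Word 1: "think"
Word 2: "them"
Comparing from start:
  Pos 0: 't' == 't'
  Pos 1: 'h' == 'h'
  Pos 2: 'i' != 'e' (stop)
LCP = "th" (length 2)


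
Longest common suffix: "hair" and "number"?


Word 1: "hair"
Word 2: "number"
Comparing from end:
  Pos -1: 'r' == 'r'
  Pos -2: 'i' != 'e' (stop)
LCS = "r" (length 1)


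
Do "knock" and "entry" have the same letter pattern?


Pattern of "knock": [0, 1, 2, 3, 0]
Pattern of "entry": [0, 1, 2, 3, 4]
Patterns do not match
Same pattern = No


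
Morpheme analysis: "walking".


Word: "walking"
Morphemes: walk / -ing
Each morpheme carries meaning
= 2 morphemes


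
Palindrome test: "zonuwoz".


Word: "zonuwoz"
Reversed: "zowunoz"
Forward == Backward? zonuwoz != zowunoz
Palindrome = No


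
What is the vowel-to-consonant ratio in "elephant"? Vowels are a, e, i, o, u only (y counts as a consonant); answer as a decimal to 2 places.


Word: "elephant"
Vowels (a,e,i,o,u): 3
Consonants: 5
Ratio = 3/5
= 0.60


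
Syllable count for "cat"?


Word: "cat"
Syllable breakdown: cat
Counting: 1 part
= 1 syllable


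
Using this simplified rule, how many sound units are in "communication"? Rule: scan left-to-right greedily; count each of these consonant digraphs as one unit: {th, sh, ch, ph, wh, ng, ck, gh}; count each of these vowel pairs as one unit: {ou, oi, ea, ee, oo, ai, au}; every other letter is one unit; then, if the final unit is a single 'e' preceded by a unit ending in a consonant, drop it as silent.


Word: "communication" (13 letters)
Left-to-right scan:
  1. 'c' (letter)
  2. 'o' (letter)
  3. 'm' (letter)
  4. 'm' (letter)
  5. 'u' (letter)
  6. 'n' (letter)
  7. 'i' (letter)
  8. 'c' (letter)
  9. 'a' (letter)
  10. 't' (letter)
  11. 'i' (letter)
  12. 'o' (letter)
  13. 'n' (letter)
Units from scan: 13
Sound units = 13 units


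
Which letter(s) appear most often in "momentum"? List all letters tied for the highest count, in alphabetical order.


Word: "momentum"
Letter counts:
  'e': 1
  'm': 3
  'n': 1
  'o': 1
  't': 1
  'u': 1
Maximum count = 3
Most frequent = 'm' (3 times each)


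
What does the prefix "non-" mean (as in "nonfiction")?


Prefix: non-
Example: nonfiction = non- + fiction
Meaning = not


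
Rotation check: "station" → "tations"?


Word: "station", Candidate: "tations"
Method: check if candidate is substring of word+word
"stationstation" contains "tations"? Yes
Is rotation = Yes


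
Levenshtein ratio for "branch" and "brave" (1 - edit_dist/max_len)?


Word 1: "branch" (length 6)
Word 2: "brave" (length 5)
One optimal edit sequence:
  1. keep 'b'
  2. keep 'r'
  3. keep 'a'
  4. delete 'n'  (+1)
  5. substitute 'c' -> 'v'  (+1)
  6. substitute 'h' -> 'e'  (+1)
Edit distance = 3
Max length = max(6, 5) = 6
Similarity = 1 - 3/6
= 0.5000


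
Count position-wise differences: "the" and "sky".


Comparing character by character (same length = 3):
  Pos 0: 't' vs 's' !=
  Pos 1: 'h' vs 'k' !=
  Pos 2: 'e' vs 'y' !=
Hamming distance = 3


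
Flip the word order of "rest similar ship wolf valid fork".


Original: "rest similar ship wolf valid fork"
Words (1..n): rest | similar | ship | wolf | valid | fork
Reversed (n..1): fork | valid | wolf | ship | similar | rest
Result = "fork valid wolf ship similar rest"


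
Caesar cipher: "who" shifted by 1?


Word: "who"
Shift: 1
Each letter → (letter + shift) mod 26:
  'w' (22) + 1 = 23 → 'x'
  'h' (7) + 1 = 8 → 'i'
  'o' (14) + 1 = 15 → 'p'
Result = "xip"


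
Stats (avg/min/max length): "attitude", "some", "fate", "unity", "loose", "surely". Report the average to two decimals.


Lengths: "attitude"=8, "some"=4, "fate"=4, "unity"=5, "loose"=5, "surely"=6
Sum = 32, Count = 6
Average = 32/6 = 5.33
= avg=5.33, min=4, max=8


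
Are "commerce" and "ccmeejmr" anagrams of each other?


Word 1: "commerce" → sorted: cceemmor
Word 2: "ccmeejmr" → sorted: cceejmmr
Same letters? cceemmor != cceejmmr
Anagram = No


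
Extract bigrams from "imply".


Word: "imply" (length 5)
Number of bigrams = 5 - 2 + 1 = 4
  Position 0: "im"
  Position 1: "mp"
  Position 2: "pl"
  Position 3: "ly"
Bigrams = "im", "mp", "pl", "ly"


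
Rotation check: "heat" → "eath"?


Word: "heat", Candidate: "eath"
Method: check if candidate is substring of word+word
"heatheat" contains "eath"? Yes
Is rotation = Yes


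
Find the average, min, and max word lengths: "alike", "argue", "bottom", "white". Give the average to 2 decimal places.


Lengths: "alike"=5, "argue"=5, "bottom"=6, "white"=5
Sum = 21, Count = 4
Average = 21/4 = 5.25
= avg=5.25, min=5, max=6


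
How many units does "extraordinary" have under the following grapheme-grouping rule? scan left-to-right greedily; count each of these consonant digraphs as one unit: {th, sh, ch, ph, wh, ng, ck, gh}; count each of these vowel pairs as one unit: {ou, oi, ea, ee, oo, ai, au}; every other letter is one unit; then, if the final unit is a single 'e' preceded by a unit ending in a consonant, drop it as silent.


Word: "extraordinary" (13 letters)
Left-to-right scan:
  1. 'e' (letter)
  2. 'x' (letter)
  3. 't' (letter)
  4. 'r' (letter)
  5. 'a' (letter)
  6. 'o' (letter)
  7. 'r' (letter)
  8. 'd' (letter)
  9. 'i' (letter)
  10. 'n' (letter)
  11. 'a' (letter)
  12. 'r' (letter)
  13. 'y' (letter)
Units from scan: 13
Sound units = 13 units


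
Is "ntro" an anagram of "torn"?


Word 1: "torn" → sorted: nort
Word 2: "ntro" → sorted: nort
Same letters? nort == nort
Anagram = Yes


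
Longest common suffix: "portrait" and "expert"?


Word 1: "portrait"
Word 2: "expert"
Comparing from end:
  Pos -1: 't' == 't'
  Pos -2: 'i' != 'r' (stop)
LCS = "t" (length 1)


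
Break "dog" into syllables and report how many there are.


Word: "dog"
Syllable breakdown: dog
Counting: 1 part
= 1 syllable
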